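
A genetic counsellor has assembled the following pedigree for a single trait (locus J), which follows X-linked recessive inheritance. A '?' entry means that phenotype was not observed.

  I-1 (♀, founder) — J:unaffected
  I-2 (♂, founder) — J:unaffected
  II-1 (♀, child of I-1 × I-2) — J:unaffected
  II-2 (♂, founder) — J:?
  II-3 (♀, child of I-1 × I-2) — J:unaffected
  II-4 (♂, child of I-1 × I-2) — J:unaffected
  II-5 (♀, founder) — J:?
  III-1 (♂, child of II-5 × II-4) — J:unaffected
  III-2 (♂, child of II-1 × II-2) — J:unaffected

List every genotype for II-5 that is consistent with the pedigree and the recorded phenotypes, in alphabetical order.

J/I-1 un ·: X^JX^J|X^JX^j
J/I-2 un ·: X^JY
J/II-1 un I-1×I-2: X^JX^J|X^JX^j
J/II-2 ? ·: X^JY|X^jY
J/II-3 un I-1×I-2: X^JX^J|X^JX^j
J/II-4 un I-1×I-2: X^JY
J/II-5 ? ·: X^JX^J|X^JX^j
J/III-1 un II-5×II-4: X^JY
J/III-2 un II-1×II-2: X^JY
⇒ J over [I-1,I-2,II-1,II-2,II-3,II-4,II-5,III-1,III-2]: 20 consistent

II-5 ∈ {X^JX^J, X^JX^j}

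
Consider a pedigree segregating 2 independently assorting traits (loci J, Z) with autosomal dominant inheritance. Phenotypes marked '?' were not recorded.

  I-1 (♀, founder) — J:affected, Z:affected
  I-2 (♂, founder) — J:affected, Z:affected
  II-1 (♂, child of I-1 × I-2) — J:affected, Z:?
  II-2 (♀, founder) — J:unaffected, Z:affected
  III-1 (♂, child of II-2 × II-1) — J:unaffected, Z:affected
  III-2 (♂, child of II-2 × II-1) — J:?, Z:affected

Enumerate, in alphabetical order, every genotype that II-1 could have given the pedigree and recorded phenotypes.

II-1 ∈ {Jj ZZ, Jj Zz, Jj zz}

J/I-1 aff ·: Jj|JJ
J/I-2 aff ·: Jj|JJ
J/II-1 aff I-1×I-2: Jj
J/II-2 un ·: jj
J/III-1 un II-2×II-1: jj
J/III-2 ? II-2×II-1: jj|Jj
⇒ J over [I-1,I-2,II-1,II-2,III-1,III-2]: 6 consistent
Z/I-1 aff ·: Zz|ZZ
Z/I-2 aff ·: Zz|ZZ
Z/II-1 ? I-1×I-2: zz|Zz|ZZ
Z/II-2 aff ·: Zz|ZZ
Z/III-1 aff II-2×II-1: Zz|ZZ
Z/III-2 aff II-2×II-1: Zz|ZZ
⇒ Z over [I-1,I-2,II-1,II-2,III-1,III-2]: 46 consistent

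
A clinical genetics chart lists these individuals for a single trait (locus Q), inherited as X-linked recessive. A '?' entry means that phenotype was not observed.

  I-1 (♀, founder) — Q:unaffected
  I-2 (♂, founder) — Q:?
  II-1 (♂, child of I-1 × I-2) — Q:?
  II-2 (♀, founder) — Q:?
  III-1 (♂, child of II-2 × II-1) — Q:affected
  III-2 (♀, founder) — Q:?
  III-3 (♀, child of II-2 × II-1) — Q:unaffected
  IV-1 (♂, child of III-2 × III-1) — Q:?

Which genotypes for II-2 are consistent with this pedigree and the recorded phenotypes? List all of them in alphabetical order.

Q/I-1 un ·: X^QX^Q|X^QX^q
Q/I-2 ? ·: X^QY|X^qY
Q/II-1 ? I-1×I-2: X^QY|X^qY
Q/II-2 ? ·: X^QX^q|X^qX^q
Q/III-1 aff II-2×II-1: X^qY
Q/III-2 ? ·: X^QX^Q|X^QX^q|X^qX^q
Q/III-3 un II-2×II-1: X^QX^Q|X^QX^q
Q/IV-1 ? III-2×III-1: X^QY|X^qY
⇒ Q over [I-1,I-2,II-1,II-2,III-1,III-2,III-3,IV-1]: 56 consistent

II-2 ∈ {X^QX^q, X^qX^q}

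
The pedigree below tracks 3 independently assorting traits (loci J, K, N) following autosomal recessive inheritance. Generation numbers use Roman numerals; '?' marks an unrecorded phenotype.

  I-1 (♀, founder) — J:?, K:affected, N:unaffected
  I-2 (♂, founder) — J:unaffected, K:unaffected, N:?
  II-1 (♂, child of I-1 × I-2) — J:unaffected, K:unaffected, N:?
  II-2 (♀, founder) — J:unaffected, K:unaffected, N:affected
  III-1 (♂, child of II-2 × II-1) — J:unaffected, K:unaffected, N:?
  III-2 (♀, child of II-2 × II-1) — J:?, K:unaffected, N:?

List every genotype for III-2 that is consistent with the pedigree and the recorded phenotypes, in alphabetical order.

J/I-1 ? ·: JJ|Jj|jj
J/I-2 un ·: JJ|Jj
J/II-1 un I-1×I-2: JJ|Jj
J/II-2 un ·: JJ|Jj
J/III-1 un II-2×II-1: JJ|Jj
J/III-2 ? II-2×II-1: JJ|Jj|jj
⇒ J over [I-1,I-2,II-1,II-2,III-1,III-2]: 70 consistent
K/I-1 aff ·: kk
K/I-2 un ·: KK|Kk
K/II-1 un I-1×I-2: Kk
K/II-2 un ·: KK|Kk
K/III-1 un II-2×II-1: KK|Kk
K/III-2 un II-2×II-1: KK|Kk
⇒ K over [I-1,I-2,II-1,II-2,III-1,III-2]: 16 consistent
N/I-1 un ·: NN|Nn
N/I-2 ? ·: NN|Nn|nn
N/II-1 ? I-1×I-2: NN|Nn|nn
N/II-2 aff ·: nn
N/III-1 ? II-2×II-1: Nn|nn
N/III-2 ? II-2×II-1: Nn|nn
⇒ N over [I-1,I-2,II-1,II-2,III-1,III-2]: 26 consistent

III-2 ∈ {JJ KK Nn, JJ KK nn, JJ Kk Nn, JJ Kk nn, Jj KK Nn, Jj KK nn, Jj Kk Nn, Jj Kk nn, jj KK Nn, jj KK nn, jj Kk Nn, jj Kk nn}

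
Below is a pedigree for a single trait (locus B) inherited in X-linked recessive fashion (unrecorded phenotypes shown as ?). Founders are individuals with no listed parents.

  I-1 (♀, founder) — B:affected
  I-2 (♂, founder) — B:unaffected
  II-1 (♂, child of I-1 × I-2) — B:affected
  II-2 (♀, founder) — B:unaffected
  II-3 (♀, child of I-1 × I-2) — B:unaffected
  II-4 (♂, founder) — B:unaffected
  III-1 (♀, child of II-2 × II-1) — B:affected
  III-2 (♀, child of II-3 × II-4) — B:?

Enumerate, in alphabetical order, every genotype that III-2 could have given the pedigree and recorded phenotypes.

B/I-1 aff ·: X^bX^b
B/I-2 un ·: X^BY
B/II-1 aff I-1×I-2: X^bY
B/II-2 un ·: X^BX^b
B/II-3 un I-1×I-2: X^BX^b
B/II-4 un ·: X^BY
B/III-1 aff II-2×II-1: X^bX^b
B/III-2 ? II-3×II-4: X^BX^B|X^BX^b
⇒ B over [I-1,I-2,II-1,II-2,II-3,II-4,III-1,III-2]: 2 consistent

III-2 ∈ {X^BX^B, X^BX^b}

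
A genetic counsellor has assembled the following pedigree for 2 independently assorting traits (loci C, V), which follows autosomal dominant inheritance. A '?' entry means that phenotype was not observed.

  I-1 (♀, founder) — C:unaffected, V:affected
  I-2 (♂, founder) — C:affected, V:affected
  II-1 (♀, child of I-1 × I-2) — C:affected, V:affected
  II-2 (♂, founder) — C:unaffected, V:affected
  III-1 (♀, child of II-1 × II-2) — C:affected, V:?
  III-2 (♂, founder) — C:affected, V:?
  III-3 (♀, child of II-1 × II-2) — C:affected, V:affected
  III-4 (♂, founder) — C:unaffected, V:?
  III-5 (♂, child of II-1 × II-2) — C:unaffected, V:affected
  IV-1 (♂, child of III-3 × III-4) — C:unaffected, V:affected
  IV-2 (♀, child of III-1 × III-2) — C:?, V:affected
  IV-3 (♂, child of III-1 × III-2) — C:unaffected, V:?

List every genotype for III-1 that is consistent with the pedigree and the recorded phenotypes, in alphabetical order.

C/I-1 un ·: cc
C/I-2 aff ·: Cc|CC
C/II-1 aff I-1×I-2: Cc
C/II-2 un ·: cc
C/III-1 aff II-1×II-2: Cc
C/III-2 aff ·: Cc
C/III-3 aff II-1×II-2: Cc
C/III-4 un ·: cc
C/III-5 un II-1×II-2: cc
C/IV-1 un III-3×III-4: cc
C/IV-2 ? III-1×III-2: cc|Cc|CC
C/IV-3 un III-1×III-2: cc
⇒ C over [I-1,I-2,II-1,II-2,III-1,III-2,III-3,III-4,III-5,IV-1,IV-2,IV-3]: 6 consistent
V/I-1 aff ·: Vv|VV
V/I-2 aff ·: Vv|VV
V/II-1 aff I-1×I-2: Vv|VV
V/II-2 aff ·: Vv|VV
V/III-1 ? II-1×II-2: vv|Vv|VV
V/III-2 ? ·: vv|Vv|VV
V/III-3 aff II-1×II-2: Vv|VV
V/III-4 ? ·: vv|Vv|VV
V/III-5 aff II-1×II-2: Vv|VV
V/IV-1 aff III-3×III-4: Vv|VV
V/IV-2 aff III-1×III-2: Vv|VV
V/IV-3 ? III-1×III-2: vv|Vv|VV
⇒ V over [I-1,I-2,II-1,II-2,III-1,III-2,III-3,III-4,III-5,IV-1,IV-2,IV-3]: 3498 consistent

III-1 ∈ {Cc VV, Cc Vv, Cc vv}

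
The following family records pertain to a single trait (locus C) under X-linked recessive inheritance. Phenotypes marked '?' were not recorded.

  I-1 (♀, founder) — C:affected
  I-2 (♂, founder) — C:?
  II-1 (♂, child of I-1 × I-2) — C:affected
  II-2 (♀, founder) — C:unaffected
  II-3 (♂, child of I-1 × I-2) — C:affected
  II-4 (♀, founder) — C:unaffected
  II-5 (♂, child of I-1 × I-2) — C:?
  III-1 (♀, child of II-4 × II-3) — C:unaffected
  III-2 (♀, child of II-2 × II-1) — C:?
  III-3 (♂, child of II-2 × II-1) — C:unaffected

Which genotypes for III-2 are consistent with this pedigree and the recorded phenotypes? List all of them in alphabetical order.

III-2 ∈ {X^CX^c, X^cX^c}

C/I-1 aff ·: X^cX^c
C/I-2 ? ·: X^CY|X^cY
C/II-1 aff I-1×I-2: X^cY
C/II-2 un ·: X^CX^C|X^CX^c
C/II-3 aff I-1×I-2: X^cY
C/II-4 un ·: X^CX^C|X^CX^c
C/II-5 ? I-1×I-2: X^cY
C/III-1 un II-4×II-3: X^CX^c
C/III-2 ? II-2×II-1: X^CX^c|X^cX^c
C/III-3 un II-2×II-1: X^CY
⇒ C over [I-1,I-2,II-1,II-2,II-3,II-4,II-5,III-1,III-2,III-3]: 12 consistent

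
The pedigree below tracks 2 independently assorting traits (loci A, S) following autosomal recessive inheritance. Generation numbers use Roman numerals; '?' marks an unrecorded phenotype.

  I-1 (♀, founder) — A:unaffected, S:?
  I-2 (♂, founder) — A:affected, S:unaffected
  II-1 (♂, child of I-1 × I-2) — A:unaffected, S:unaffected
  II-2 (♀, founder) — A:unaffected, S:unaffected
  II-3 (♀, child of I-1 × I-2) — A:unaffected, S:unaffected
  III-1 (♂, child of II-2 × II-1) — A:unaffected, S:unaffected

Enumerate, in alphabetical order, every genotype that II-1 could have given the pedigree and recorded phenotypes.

II-1 ∈ {Aa SS, Aa Ss}

A/I-1 un ·: AA|Aa
A/I-2 aff ·: aa
A/II-1 un I-1×I-2: Aa
A/II-2 un ·: AA|Aa
A/II-3 un I-1×I-2: Aa
A/III-1 un II-2×II-1: AA|Aa
⇒ A over [I-1,I-2,II-1,II-2,II-3,III-1]: 8 consistent
S/I-1 ? ·: SS|Ss|ss
S/I-2 un ·: SS|Ss
S/II-1 un I-1×I-2: SS|Ss
S/II-2 un ·: SS|Ss
S/II-3 un I-1×I-2: SS|Ss
S/III-1 un II-2×II-1: SS|Ss
⇒ S over [I-1,I-2,II-1,II-2,II-3,III-1]: 53 consistent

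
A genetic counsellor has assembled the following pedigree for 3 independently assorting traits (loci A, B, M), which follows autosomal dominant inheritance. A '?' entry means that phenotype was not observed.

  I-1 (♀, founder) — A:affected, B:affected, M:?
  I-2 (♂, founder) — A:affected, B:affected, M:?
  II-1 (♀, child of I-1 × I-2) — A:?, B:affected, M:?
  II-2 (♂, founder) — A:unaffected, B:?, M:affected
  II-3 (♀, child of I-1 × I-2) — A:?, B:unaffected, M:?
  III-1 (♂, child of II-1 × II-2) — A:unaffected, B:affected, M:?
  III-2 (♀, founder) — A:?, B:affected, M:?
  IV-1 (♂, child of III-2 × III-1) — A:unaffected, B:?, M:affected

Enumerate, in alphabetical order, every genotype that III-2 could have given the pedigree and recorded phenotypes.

A/I-1 aff ·: Aa|AA
A/I-2 aff ·: Aa|AA
A/II-1 ? I-1×I-2: aa|Aa
A/II-2 un ·: aa
A/II-3 ? I-1×I-2: aa|Aa|AA
A/III-1 un II-1×II-2: aa
A/III-2 ? ·: aa|Aa
A/IV-1 un III-2×III-1: aa
⇒ A over [I-1,I-2,II-1,II-2,II-3,III-1,III-2,IV-1]: 20 consistent
B/I-1 aff ·: Bb
B/I-2 aff ·: Bb
B/II-1 aff I-1×I-2: Bb|BB
B/II-2 ? ·: bb|Bb|BB
B/II-3 un I-1×I-2: bb
B/III-1 aff II-1×II-2: Bb|BB
B/III-2 aff ·: Bb|BB
B/IV-1 ? III-2×III-1: bb|Bb|BB
⇒ B over [I-1,I-2,II-1,II-2,II-3,III-1,III-2,IV-1]: 37 consistent
M/I-1 ? ·: mm|Mm|MM
M/I-2 ? ·: mm|Mm|MM
M/II-1 ? I-1×I-2: mm|Mm|MM
M/II-2 aff ·: Mm|MM
M/II-3 ? I-1×I-2: mm|Mm|MM
M/III-1 ? II-1×II-2: mm|Mm|MM
M/III-2 ? ·: mm|Mm|MM
M/IV-1 aff III-2×III-1: Mm|MM
⇒ M over [I-1,I-2,II-1,II-2,II-3,III-1,III-2,IV-1]: 460 consistent

III-2 ∈ {Aa BB MM, Aa BB Mm, Aa BB mm, Aa Bb MM, Aa Bb Mm, Aa Bb mm, aa BB MM, aa BB Mm, aa BB mm, aa Bb MM, aa Bb Mm, aa Bb mm}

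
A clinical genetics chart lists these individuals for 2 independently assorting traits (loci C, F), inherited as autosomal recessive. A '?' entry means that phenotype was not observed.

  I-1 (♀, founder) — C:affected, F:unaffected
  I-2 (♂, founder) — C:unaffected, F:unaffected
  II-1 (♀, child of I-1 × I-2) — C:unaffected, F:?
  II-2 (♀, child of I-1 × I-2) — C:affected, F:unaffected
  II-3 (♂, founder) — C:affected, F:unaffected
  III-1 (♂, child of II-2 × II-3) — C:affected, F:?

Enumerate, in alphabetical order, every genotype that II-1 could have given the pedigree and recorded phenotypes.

II-1 ∈ {Cc FF, Cc Ff, Cc ff}

C/I-1 aff ·: cc
C/I-2 un ·: Cc
C/II-1 un I-1×I-2: Cc
C/II-2 aff I-1×I-2: cc
C/II-3 aff ·: cc
C/III-1 aff II-2×II-3: cc
⇒ C over [I-1,I-2,II-1,II-2,II-3,III-1]: 1 consistent
F/I-1 un ·: FF|Ff
F/I-2 un ·: FF|Ff
F/II-1 ? I-1×I-2: FF|Ff|ff
F/II-2 un I-1×I-2: FF|Ff
F/II-3 un ·: FF|Ff
F/III-1 ? II-2×II-3: FF|Ff|ff
⇒ F over [I-1,I-2,II-1,II-2,II-3,III-1]: 59 consistent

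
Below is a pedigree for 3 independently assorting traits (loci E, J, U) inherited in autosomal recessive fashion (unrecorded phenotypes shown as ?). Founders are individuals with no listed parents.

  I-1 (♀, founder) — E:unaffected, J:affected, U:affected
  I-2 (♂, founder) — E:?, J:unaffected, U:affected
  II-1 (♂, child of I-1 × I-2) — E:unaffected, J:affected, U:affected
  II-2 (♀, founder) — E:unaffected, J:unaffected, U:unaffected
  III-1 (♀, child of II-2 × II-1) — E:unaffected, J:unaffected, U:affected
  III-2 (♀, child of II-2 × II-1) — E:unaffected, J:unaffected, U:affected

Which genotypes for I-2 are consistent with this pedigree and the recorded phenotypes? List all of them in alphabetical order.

I-2 ∈ {EE Jj uu, Ee Jj uu, ee Jj uu}

E/I-1 un ·: EE|Ee
E/I-2 ? ·: EE|Ee|ee
E/II-1 un I-1×I-2: EE|Ee
E/II-2 un ·: EE|Ee
E/III-1 un II-2×II-1: EE|Ee
E/III-2 un II-2×II-1: EE|Ee
⇒ E over [I-1,I-2,II-1,II-2,III-1,III-2]: 60 consistent
J/I-1 aff ·: jj
J/I-2 un ·: Jj
J/II-1 aff I-1×I-2: jj
J/II-2 un ·: JJ|Jj
J/III-1 un II-2×II-1: Jj
J/III-2 un II-2×II-1: Jj
⇒ J over [I-1,I-2,II-1,II-2,III-1,III-2]: 2 consistent
U/I-1 aff ·: uu
U/I-2 aff ·: uu
U/II-1 aff I-1×I-2: uu
U/II-2 un ·: Uu
U/III-1 aff II-2×II-1: uu
U/III-2 aff II-2×II-1: uu
⇒ U over [I-1,I-2,II-1,II-2,III-1,III-2]: 1 consistent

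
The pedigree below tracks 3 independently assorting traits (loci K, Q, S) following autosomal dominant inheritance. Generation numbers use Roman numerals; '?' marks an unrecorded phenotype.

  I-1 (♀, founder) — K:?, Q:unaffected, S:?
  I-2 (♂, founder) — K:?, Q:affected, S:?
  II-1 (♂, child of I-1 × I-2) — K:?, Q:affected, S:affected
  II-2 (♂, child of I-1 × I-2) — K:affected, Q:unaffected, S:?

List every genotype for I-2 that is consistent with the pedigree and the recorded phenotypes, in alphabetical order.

K/I-1 ? ·: kk|Kk|KK
K/I-2 ? ·: kk|Kk|KK
K/II-1 ? I-1×I-2: kk|Kk|KK
K/II-2 aff I-1×I-2: Kk|KK
⇒ K over [I-1,I-2,II-1,II-2]: 21 consistent
Q/I-1 un ·: qq
Q/I-2 aff ·: Qq
Q/II-1 aff I-1×I-2: Qq
Q/II-2 un I-1×I-2: qq
⇒ Q over [I-1,I-2,II-1,II-2]: 1 consistent
S/I-1 ? ·: ss|Ss|SS
S/I-2 ? ·: ss|Ss|SS
S/II-1 aff I-1×I-2: Ss|SS
S/II-2 ? I-1×I-2: ss|Ss|SS
⇒ S over [I-1,I-2,II-1,II-2]: 21 consistent

I-2 ∈ {KK Qq SS, KK Qq Ss, KK Qq ss, Kk Qq SS, Kk Qq Ss, Kk Qq ss, kk Qq SS, kk Qq Ss, kk Qq ss}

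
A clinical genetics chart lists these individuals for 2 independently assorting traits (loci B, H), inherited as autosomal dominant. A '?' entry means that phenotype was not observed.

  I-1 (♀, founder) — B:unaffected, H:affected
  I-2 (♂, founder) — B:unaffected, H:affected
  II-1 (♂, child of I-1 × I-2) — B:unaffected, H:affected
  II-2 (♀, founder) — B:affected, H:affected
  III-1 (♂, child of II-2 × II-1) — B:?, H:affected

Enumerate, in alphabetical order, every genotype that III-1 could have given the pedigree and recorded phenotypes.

III-1 ∈ {Bb HH, Bb Hh, bb HH, bb Hh}

B/I-1 un ·: bb
B/I-2 un ·: bb
B/II-1 un I-1×I-2: bb
B/II-2 aff ·: Bb|BB
B/III-1 ? II-2×II-1: bb|Bb
⇒ B over [I-1,I-2,II-1,II-2,III-1]: 3 consistent
H/I-1 aff ·: Hh|HH
H/I-2 aff ·: Hh|HH
H/II-1 aff I-1×I-2: Hh|HH
H/II-2 aff ·: Hh|HH
H/III-1 aff II-2×II-1: Hh|HH
⇒ H over [I-1,I-2,II-1,II-2,III-1]: 24 consistent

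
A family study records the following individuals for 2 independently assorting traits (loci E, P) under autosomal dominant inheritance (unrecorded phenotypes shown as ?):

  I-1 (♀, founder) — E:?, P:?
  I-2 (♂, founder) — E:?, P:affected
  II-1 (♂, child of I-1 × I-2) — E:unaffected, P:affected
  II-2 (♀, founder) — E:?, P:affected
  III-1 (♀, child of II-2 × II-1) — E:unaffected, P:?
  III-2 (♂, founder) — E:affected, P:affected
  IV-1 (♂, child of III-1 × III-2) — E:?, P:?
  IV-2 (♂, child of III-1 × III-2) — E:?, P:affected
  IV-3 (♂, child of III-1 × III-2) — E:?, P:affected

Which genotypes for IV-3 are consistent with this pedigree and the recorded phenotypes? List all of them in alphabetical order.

E/I-1 ? ·: ee|Ee
E/I-2 ? ·: ee|Ee
E/II-1 un I-1×I-2: ee
E/II-2 ? ·: ee|Ee
E/III-1 un II-2×II-1: ee
E/III-2 aff ·: Ee|EE
E/IV-1 ? III-1×III-2: ee|Ee
E/IV-2 ? III-1×III-2: ee|Ee
E/IV-3 ? III-1×III-2: ee|Ee
⇒ E over [I-1,I-2,II-1,II-2,III-1,III-2,IV-1,IV-2,IV-3]: 72 consistent
P/I-1 ? ·: pp|Pp|PP
P/I-2 aff ·: Pp|PP
P/II-1 aff I-1×I-2: Pp|PP
P/II-2 aff ·: Pp|PP
P/III-1 ? II-2×II-1: pp|Pp|PP
P/III-2 aff ·: Pp|PP
P/IV-1 ? III-1×III-2: pp|Pp|PP
P/IV-2 aff III-1×III-2: Pp|PP
P/IV-3 aff III-1×III-2: Pp|PP
⇒ P over [I-1,I-2,II-1,II-2,III-1,III-2,IV-1,IV-2,IV-3]: 457 consistent

IV-3 ∈ {Ee PP, Ee Pp, ee PP, ee Pp}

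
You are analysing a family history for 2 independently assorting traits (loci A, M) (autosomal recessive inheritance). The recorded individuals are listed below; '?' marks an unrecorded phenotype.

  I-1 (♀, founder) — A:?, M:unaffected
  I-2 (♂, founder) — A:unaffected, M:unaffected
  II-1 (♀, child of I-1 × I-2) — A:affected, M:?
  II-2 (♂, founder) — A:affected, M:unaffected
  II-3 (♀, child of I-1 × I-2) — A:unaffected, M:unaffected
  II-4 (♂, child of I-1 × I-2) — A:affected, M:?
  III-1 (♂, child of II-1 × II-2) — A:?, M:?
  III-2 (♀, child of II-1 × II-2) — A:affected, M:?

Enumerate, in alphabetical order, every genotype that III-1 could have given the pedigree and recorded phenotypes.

A/I-1 ? ·: Aa|aa
A/I-2 un ·: Aa
A/II-1 aff I-1×I-2: aa
A/II-2 aff ·: aa
A/II-3 un I-1×I-2: AA|Aa
A/II-4 aff I-1×I-2: aa
A/III-1 ? II-1×II-2: aa
A/III-2 aff II-1×II-2: aa
⇒ A over [I-1,I-2,II-1,II-2,II-3,II-4,III-1,III-2]: 3 consistent
M/I-1 un ·: MM|Mm
M/I-2 un ·: MM|Mm
M/II-1 ? I-1×I-2: MM|Mm|mm
M/II-2 un ·: MM|Mm
M/II-3 un I-1×I-2: MM|Mm
M/II-4 ? I-1×I-2: MM|Mm|mm
M/III-1 ? II-1×II-2: MM|Mm|mm
M/III-2 ? II-1×II-2: MM|Mm|mm
⇒ M over [I-1,I-2,II-1,II-2,II-3,II-4,III-1,III-2]: 287 consistent

III-1 ∈ {aa MM, aa Mm, aa mm}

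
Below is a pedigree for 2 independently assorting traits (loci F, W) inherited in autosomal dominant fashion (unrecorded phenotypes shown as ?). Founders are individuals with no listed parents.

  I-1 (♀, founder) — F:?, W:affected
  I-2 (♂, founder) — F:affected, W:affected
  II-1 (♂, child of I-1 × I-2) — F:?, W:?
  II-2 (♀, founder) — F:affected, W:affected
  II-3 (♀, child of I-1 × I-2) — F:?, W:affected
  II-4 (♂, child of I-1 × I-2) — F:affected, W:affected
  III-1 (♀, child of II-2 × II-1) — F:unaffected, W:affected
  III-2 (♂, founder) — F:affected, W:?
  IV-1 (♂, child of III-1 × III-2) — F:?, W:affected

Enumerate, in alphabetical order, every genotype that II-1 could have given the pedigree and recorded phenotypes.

F/I-1 ? ·: ff|Ff|FF
F/I-2 aff ·: Ff|FF
F/II-1 ? I-1×I-2: ff|Ff
F/II-2 aff ·: Ff
F/II-3 ? I-1×I-2: ff|Ff|FF
F/II-4 aff I-1×I-2: Ff|FF
F/III-1 un II-2×II-1: ff
F/III-2 aff ·: Ff|FF
F/IV-1 ? III-1×III-2: ff|Ff
⇒ F over [I-1,I-2,II-1,II-2,II-3,II-4,III-1,III-2,IV-1]: 75 consistent
W/I-1 aff ·: Ww|WW
W/I-2 aff ·: Ww|WW
W/II-1 ? I-1×I-2: ww|Ww|WW
W/II-2 aff ·: Ww|WW
W/II-3 aff I-1×I-2: Ww|WW
W/II-4 aff I-1×I-2: Ww|WW
W/III-1 aff II-2×II-1: Ww|WW
W/III-2 ? ·: ww|Ww|WW
W/IV-1 aff III-1×III-2: Ww|WW
⇒ W over [I-1,I-2,II-1,II-2,II-3,II-4,III-1,III-2,IV-1]: 425 consistent

II-1 ∈ {Ff WW, Ff Ww, Ff ww, ff WW, ff Ww, ff ww}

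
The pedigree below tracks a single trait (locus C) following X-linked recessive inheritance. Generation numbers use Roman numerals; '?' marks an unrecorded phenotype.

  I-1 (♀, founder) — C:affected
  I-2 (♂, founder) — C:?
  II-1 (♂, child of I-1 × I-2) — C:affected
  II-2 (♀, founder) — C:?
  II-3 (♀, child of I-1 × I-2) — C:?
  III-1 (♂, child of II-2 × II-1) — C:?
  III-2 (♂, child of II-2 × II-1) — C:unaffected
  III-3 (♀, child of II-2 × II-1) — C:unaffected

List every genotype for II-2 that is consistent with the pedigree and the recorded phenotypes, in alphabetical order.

C/I-1 aff ·: X^cX^c
C/I-2 ? ·: X^CY|X^cY
C/II-1 aff I-1×I-2: X^cY
C/II-2 ? ·: X^CX^C|X^CX^c
C/II-3 ? I-1×I-2: X^CX^c|X^cX^c
C/III-1 ? II-2×II-1: X^CY|X^cY
C/III-2 un II-2×II-1: X^CY
C/III-3 un II-2×II-1: X^CX^c
⇒ C over [I-1,I-2,II-1,II-2,II-3,III-1,III-2,III-3]: 6 consistent

II-2 ∈ {X^CX^C, X^CX^c}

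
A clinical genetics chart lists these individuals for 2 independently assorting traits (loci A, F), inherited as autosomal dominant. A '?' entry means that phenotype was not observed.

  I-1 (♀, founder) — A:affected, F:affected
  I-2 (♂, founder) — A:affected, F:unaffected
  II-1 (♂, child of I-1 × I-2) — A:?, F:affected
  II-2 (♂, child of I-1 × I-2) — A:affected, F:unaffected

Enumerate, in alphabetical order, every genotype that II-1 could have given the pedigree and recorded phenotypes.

II-1 ∈ {AA Ff, Aa Ff, aa Ff}

A/I-1 aff ·: Aa|AA
A/I-2 aff ·: Aa|AA
A/II-1 ? I-1×I-2: aa|Aa|AA
A/II-2 aff I-1×I-2: Aa|AA
⇒ A over [I-1,I-2,II-1,II-2]: 15 consistent
F/I-1 aff ·: Ff
F/I-2 un ·: ff
F/II-1 aff I-1×I-2: Ff
F/II-2 un I-1×I-2: ff
⇒ F over [I-1,I-2,II-1,II-2]: 1 consistent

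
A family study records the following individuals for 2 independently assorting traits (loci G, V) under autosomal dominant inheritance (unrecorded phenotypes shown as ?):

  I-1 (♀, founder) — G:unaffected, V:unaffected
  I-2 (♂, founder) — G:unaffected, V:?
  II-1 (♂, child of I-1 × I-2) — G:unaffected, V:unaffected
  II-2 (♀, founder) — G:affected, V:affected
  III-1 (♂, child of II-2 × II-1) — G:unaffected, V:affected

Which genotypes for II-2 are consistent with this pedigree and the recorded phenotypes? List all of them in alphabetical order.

II-2 ∈ {Gg VV, Gg Vv}

G/I-1 un ·: gg
G/I-2 un ·: gg
G/II-1 un I-1×I-2: gg
G/II-2 aff ·: Gg
G/III-1 un II-2×II-1: gg
⇒ G over [I-1,I-2,II-1,II-2,III-1]: 1 consistent
V/I-1 un ·: vv
V/I-2 ? ·: vv|Vv
V/II-1 un I-1×I-2: vv
V/II-2 aff ·: Vv|VV
V/III-1 aff II-2×II-1: Vv
⇒ V over [I-1,I-2,II-1,II-2,III-1]: 4 consistent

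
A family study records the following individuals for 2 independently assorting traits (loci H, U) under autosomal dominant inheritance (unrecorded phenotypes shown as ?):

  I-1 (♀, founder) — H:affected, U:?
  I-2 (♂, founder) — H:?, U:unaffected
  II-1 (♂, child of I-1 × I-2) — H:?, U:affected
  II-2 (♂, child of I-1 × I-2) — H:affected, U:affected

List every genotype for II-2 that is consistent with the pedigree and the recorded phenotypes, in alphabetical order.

II-2 ∈ {HH Uu, Hh Uu}

H/I-1 aff ·: Hh|HH
H/I-2 ? ·: hh|Hh|HH
H/II-1 ? I-1×I-2: hh|Hh|HH
H/II-2 aff I-1×I-2: Hh|HH
⇒ H over [I-1,I-2,II-1,II-2]: 18 consistent
U/I-1 ? ·: Uu|UU
U/I-2 un ·: uu
U/II-1 aff I-1×I-2: Uu
U/II-2 aff I-1×I-2: Uu
⇒ U over [I-1,I-2,II-1,II-2]: 2 consistent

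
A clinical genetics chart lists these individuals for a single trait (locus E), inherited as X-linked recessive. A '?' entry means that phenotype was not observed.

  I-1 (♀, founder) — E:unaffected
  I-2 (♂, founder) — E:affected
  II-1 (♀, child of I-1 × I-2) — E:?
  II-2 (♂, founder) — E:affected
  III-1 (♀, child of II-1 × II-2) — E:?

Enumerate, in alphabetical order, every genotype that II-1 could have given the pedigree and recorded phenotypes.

II-1 ∈ {X^EX^e, X^eX^e}

E/I-1 un ·: X^EX^E|X^EX^e
E/I-2 aff ·: X^eY
E/II-1 ? I-1×I-2: X^EX^e|X^eX^e
E/II-2 aff ·: X^eY
E/III-1 ? II-1×II-2: X^EX^e|X^eX^e
⇒ E over [I-1,I-2,II-1,II-2,III-1]: 5 consistent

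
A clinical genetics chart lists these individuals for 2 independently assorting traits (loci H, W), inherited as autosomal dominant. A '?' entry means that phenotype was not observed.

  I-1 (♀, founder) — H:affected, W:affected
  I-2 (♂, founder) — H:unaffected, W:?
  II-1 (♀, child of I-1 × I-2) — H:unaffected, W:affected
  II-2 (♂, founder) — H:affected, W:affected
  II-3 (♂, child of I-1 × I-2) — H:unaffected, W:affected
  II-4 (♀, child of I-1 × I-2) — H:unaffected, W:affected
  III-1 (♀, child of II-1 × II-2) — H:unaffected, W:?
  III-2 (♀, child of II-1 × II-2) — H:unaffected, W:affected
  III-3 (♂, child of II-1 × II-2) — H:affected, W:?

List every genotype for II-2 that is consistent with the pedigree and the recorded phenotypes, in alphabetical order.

H/I-1 aff ·: Hh
H/I-2 un ·: hh
H/II-1 un I-1×I-2: hh
H/II-2 aff ·: Hh
H/II-3 un I-1×I-2: hh
H/II-4 un I-1×I-2: hh
H/III-1 un II-1×II-2: hh
H/III-2 un II-1×II-2: hh
H/III-3 aff II-1×II-2: Hh
⇒ H over [I-1,I-2,II-1,II-2,II-3,II-4,III-1,III-2,III-3]: 1 consistent
W/I-1 aff ·: Ww|WW
W/I-2 ? ·: ww|Ww|WW
W/II-1 aff I-1×I-2: Ww|WW
W/II-2 aff ·: Ww|WW
W/II-3 aff I-1×I-2: Ww|WW
W/II-4 aff I-1×I-2: Ww|WW
W/III-1 ? II-1×II-2: ww|Ww|WW
W/III-2 aff II-1×II-2: Ww|WW
W/III-3 ? II-1×II-2: ww|Ww|WW
⇒ W over [I-1,I-2,II-1,II-2,II-3,II-4,III-1,III-2,III-3]: 481 consistent

II-2 ∈ {Hh WW, Hh Ww}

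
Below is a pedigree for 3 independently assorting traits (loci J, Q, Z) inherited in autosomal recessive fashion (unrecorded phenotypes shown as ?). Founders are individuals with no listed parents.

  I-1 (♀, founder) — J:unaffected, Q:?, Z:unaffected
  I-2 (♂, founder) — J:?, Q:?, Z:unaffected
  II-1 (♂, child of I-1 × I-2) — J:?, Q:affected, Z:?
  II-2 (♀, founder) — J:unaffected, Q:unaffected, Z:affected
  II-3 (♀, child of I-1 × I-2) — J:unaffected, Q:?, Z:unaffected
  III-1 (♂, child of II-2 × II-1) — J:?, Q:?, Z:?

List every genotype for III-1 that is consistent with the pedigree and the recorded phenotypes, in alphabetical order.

III-1 ∈ {JJ Qq Zz, JJ Qq zz, JJ qq Zz, JJ qq zz, Jj Qq Zz, Jj Qq zz, Jj qq Zz, Jj qq zz, jj Qq Zz, jj Qq zz, jj qq Zz, jj qq zz}

J/I-1 un ·: JJ|Jj
J/I-2 ? ·: JJ|Jj|jj
J/II-1 ? I-1×I-2: JJ|Jj|jj
J/II-2 un ·: JJ|Jj
J/II-3 un I-1×I-2: JJ|Jj
J/III-1 ? II-2×II-1: JJ|Jj|jj
⇒ J over [I-1,I-2,II-1,II-2,II-3,III-1]: 70 consistent
Q/I-1 ? ·: Qq|qq
Q/I-2 ? ·: Qq|qq
Q/II-1 aff I-1×I-2: qq
Q/II-2 un ·: QQ|Qq
Q/II-3 ? I-1×I-2: QQ|Qq|qq
Q/III-1 ? II-2×II-1: Qq|qq
⇒ Q over [I-1,I-2,II-1,II-2,II-3,III-1]: 24 consistent
Z/I-1 un ·: ZZ|Zz
Z/I-2 un ·: ZZ|Zz
Z/II-1 ? I-1×I-2: ZZ|Zz|zz
Z/II-2 aff ·: zz
Z/II-3 un I-1×I-2: ZZ|Zz
Z/III-1 ? II-2×II-1: Zz|zz
⇒ Z over [I-1,I-2,II-1,II-2,II-3,III-1]: 21 consistent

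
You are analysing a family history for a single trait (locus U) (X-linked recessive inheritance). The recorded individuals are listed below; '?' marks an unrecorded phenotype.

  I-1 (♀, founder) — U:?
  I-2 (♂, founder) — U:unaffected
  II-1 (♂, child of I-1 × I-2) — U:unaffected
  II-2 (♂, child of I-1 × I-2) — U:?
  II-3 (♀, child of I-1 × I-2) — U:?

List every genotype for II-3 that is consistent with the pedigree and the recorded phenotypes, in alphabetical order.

II-3 ∈ {X^UX^U, X^UX^u}

U/I-1 ? ·: X^UX^U|X^UX^u
U/I-2 un ·: X^UY
U/II-1 un I-1×I-2: X^UY
U/II-2 ? I-1×I-2: X^UY|X^uY
U/II-3 ? I-1×I-2: X^UX^U|X^UX^u
⇒ U over [I-1,I-2,II-1,II-2,II-3]: 5 consistent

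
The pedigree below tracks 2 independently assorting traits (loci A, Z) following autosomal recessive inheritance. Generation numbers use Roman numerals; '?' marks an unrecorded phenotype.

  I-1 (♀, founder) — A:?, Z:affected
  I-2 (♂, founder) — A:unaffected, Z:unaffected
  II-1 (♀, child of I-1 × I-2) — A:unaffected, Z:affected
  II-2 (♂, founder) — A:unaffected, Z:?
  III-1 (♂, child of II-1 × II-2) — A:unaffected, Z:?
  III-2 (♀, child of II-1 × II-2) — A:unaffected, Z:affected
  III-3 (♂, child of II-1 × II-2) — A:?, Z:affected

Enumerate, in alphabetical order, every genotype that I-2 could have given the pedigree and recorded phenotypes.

I-2 ∈ {AA Zz, Aa Zz}

A/I-1 ? ·: AA|Aa|aa
A/I-2 un ·: AA|Aa
A/II-1 un I-1×I-2: AA|Aa
A/II-2 un ·: AA|Aa
A/III-1 un II-1×II-2: AA|Aa
A/III-2 un II-1×II-2: AA|Aa
A/III-3 ? II-1×II-2: AA|Aa|aa
⇒ A over [I-1,I-2,II-1,II-2,III-1,III-2,III-3]: 136 consistent
Z/I-1 aff ·: zz
Z/I-2 un ·: Zz
Z/II-1 aff I-1×I-2: zz
Z/II-2 ? ·: Zz|zz
Z/III-1 ? II-1×II-2: Zz|zz
Z/III-2 aff II-1×II-2: zz
Z/III-3 aff II-1×II-2: zz
⇒ Z over [I-1,I-2,II-1,II-2,III-1,III-2,III-3]: 3 consistent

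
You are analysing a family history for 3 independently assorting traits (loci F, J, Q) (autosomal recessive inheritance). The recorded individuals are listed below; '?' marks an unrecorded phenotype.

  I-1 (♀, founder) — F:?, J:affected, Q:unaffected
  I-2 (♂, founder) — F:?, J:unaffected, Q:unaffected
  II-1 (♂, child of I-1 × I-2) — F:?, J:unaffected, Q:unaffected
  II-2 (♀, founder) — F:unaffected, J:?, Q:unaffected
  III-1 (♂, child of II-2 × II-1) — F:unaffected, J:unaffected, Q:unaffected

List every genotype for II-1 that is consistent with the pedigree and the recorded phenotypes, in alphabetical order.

F/I-1 ? ·: FF|Ff|ff
F/I-2 ? ·: FF|Ff|ff
F/II-1 ? I-1×I-2: FF|Ff|ff
F/II-2 un ·: FF|Ff
F/III-1 un II-2×II-1: FF|Ff
⇒ F over [I-1,I-2,II-1,II-2,III-1]: 48 consistent
J/I-1 aff ·: jj
J/I-2 un ·: JJ|Jj
J/II-1 un I-1×I-2: Jj
J/II-2 ? ·: JJ|Jj|jj
J/III-1 un II-2×II-1: JJ|Jj
⇒ J over [I-1,I-2,II-1,II-2,III-1]: 10 consistent
Q/I-1 un ·: QQ|Qq
Q/I-2 un ·: QQ|Qq
Q/II-1 un I-1×I-2: QQ|Qq
Q/II-2 un ·: QQ|Qq
Q/III-1 un II-2×II-1: QQ|Qq
⇒ Q over [I-1,I-2,II-1,II-2,III-1]: 24 consistent

II-1 ∈ {FF Jj QQ, FF Jj Qq, Ff Jj QQ, Ff Jj Qq, ff Jj QQ, ff Jj Qq}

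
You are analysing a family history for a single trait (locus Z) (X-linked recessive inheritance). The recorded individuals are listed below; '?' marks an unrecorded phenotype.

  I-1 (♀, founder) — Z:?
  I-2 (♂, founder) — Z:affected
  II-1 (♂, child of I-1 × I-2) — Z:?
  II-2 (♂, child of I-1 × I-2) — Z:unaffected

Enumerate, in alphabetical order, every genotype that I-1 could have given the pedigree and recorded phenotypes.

Z/I-1 ? ·: X^ZX^Z|X^ZX^z
Z/I-2 aff ·: X^zY
Z/II-1 ? I-1×I-2: X^ZY|X^zY
Z/II-2 un I-1×I-2: X^ZY
⇒ Z over [I-1,I-2,II-1,II-2]: 3 consistent

I-1 ∈ {X^ZX^Z, X^ZX^z}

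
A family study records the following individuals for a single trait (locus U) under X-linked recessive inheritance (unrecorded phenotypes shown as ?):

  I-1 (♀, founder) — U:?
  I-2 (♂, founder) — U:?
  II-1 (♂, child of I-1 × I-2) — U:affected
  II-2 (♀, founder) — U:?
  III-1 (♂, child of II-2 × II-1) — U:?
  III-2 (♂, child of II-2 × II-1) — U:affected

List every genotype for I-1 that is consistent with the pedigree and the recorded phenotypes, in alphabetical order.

I-1 ∈ {X^UX^u, X^uX^u}

U/I-1 ? ·: X^UX^u|X^uX^u
U/I-2 ? ·: X^UY|X^uY
U/II-1 aff I-1×I-2: X^uY
U/II-2 ? ·: X^UX^u|X^uX^u
U/III-1 ? II-2×II-1: X^UY|X^uY
U/III-2 aff II-2×II-1: X^uY
⇒ U over [I-1,I-2,II-1,II-2,III-1,III-2]: 12 consistent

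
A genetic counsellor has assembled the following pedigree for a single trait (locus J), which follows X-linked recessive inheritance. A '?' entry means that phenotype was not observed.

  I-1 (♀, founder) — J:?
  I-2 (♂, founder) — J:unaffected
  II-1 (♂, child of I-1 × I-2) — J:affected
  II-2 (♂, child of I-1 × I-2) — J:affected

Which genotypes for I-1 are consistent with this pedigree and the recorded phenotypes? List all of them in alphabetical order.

J/I-1 ? ·: X^JX^j|X^jX^j
J/I-2 un ·: X^JY
J/II-1 aff I-1×I-2: X^jY
J/II-2 aff I-1×I-2: X^jY
⇒ J over [I-1,I-2,II-1,II-2]: 2 consistent

I-1 ∈ {X^JX^j, X^jX^j}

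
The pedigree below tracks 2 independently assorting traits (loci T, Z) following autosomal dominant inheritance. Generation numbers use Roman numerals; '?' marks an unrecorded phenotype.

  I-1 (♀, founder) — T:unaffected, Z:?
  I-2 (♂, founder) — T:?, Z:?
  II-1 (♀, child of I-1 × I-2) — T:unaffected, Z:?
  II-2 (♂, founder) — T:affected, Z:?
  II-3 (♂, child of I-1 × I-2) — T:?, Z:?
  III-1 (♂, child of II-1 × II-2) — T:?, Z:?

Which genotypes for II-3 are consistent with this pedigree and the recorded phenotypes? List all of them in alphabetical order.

T/I-1 un ·: tt
T/I-2 ? ·: tt|Tt
T/II-1 un I-1×I-2: tt
T/II-2 aff ·: Tt|TT
T/II-3 ? I-1×I-2: tt|Tt
T/III-1 ? II-1×II-2: tt|Tt
⇒ T over [I-1,I-2,II-1,II-2,II-3,III-1]: 9 consistent
Z/I-1 ? ·: zz|Zz|ZZ
Z/I-2 ? ·: zz|Zz|ZZ
Z/II-1 ? I-1×I-2: zz|Zz|ZZ
Z/II-2 ? ·: zz|Zz|ZZ
Z/II-3 ? I-1×I-2: zz|Zz|ZZ
Z/III-1 ? II-1×II-2: zz|Zz|ZZ
⇒ Z over [I-1,I-2,II-1,II-2,II-3,III-1]: 155 consistent

II-3 ∈ {Tt ZZ, Tt Zz, Tt zz, tt ZZ, tt Zz, tt zz}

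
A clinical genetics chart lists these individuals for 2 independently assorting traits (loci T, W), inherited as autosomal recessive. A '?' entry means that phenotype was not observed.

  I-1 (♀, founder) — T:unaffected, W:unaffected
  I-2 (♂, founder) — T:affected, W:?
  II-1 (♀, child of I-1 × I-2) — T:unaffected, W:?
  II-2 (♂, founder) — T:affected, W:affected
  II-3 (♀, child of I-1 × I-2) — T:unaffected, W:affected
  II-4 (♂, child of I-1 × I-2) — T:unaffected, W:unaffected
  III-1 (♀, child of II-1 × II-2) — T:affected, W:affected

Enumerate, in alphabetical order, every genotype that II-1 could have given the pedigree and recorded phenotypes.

T/I-1 un ·: TT|Tt
T/I-2 aff ·: tt
T/II-1 un I-1×I-2: Tt
T/II-2 aff ·: tt
T/II-3 un I-1×I-2: Tt
T/II-4 un I-1×I-2: Tt
T/III-1 aff II-1×II-2: tt
⇒ T over [I-1,I-2,II-1,II-2,II-3,II-4,III-1]: 2 consistent
W/I-1 un ·: Ww
W/I-2 ? ·: Ww|ww
W/II-1 ? I-1×I-2: Ww|ww
W/II-2 aff ·: ww
W/II-3 aff I-1×I-2: ww
W/II-4 un I-1×I-2: WW|Ww
W/III-1 aff II-1×II-2: ww
⇒ W over [I-1,I-2,II-1,II-2,II-3,II-4,III-1]: 6 consistent

II-1 ∈ {Tt Ww, Tt ww}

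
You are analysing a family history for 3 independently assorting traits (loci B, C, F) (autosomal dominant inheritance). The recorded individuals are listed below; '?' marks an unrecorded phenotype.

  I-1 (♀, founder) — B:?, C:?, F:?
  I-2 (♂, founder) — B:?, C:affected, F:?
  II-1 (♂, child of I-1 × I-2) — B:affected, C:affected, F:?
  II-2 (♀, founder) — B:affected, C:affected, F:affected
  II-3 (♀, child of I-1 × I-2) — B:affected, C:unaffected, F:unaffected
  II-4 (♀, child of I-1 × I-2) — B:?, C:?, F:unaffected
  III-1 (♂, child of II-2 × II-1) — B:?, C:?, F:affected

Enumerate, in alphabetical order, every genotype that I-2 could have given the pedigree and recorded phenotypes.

B/I-1 ? ·: bb|Bb|BB
B/I-2 ? ·: bb|Bb|BB
B/II-1 aff I-1×I-2: Bb|BB
B/II-2 aff ·: Bb|BB
B/II-3 aff I-1×I-2: Bb|BB
B/II-4 ? I-1×I-2: bb|Bb|BB
B/III-1 ? II-2×II-1: bb|Bb|BB
⇒ B over [I-1,I-2,II-1,II-2,II-3,II-4,III-1]: 145 consistent
C/I-1 ? ·: cc|Cc
C/I-2 aff ·: Cc
C/II-1 aff I-1×I-2: Cc|CC
C/II-2 aff ·: Cc|CC
C/II-3 un I-1×I-2: cc
C/II-4 ? I-1×I-2: cc|Cc|CC
C/III-1 ? II-2×II-1: cc|Cc|CC
⇒ C over [I-1,I-2,II-1,II-2,II-3,II-4,III-1]: 34 consistent
F/I-1 ? ·: ff|Ff
F/I-2 ? ·: ff|Ff
F/II-1 ? I-1×I-2: ff|Ff|FF
F/II-2 aff ·: Ff|FF
F/II-3 un I-1×I-2: ff
F/II-4 un I-1×I-2: ff
F/III-1 aff II-2×II-1: Ff|FF
⇒ F over [I-1,I-2,II-1,II-2,II-3,II-4,III-1]: 23 consistent

I-2 ∈ {BB Cc Ff, BB Cc ff, Bb Cc Ff, Bb Cc ff, bb Cc Ff, bb Cc ff}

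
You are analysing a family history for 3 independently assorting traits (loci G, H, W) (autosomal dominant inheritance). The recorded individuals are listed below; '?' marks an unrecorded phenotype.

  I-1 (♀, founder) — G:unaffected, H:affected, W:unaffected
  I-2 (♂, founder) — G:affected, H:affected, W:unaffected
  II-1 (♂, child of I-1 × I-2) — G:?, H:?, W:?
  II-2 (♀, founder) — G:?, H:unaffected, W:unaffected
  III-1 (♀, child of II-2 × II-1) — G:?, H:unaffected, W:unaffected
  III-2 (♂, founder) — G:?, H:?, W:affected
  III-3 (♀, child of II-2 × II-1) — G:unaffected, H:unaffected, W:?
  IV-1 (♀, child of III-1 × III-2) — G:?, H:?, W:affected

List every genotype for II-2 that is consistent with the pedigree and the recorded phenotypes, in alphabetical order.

G/I-1 un ·: gg
G/I-2 aff ·: Gg|GG
G/II-1 ? I-1×I-2: gg|Gg
G/II-2 ? ·: gg|Gg
G/III-1 ? II-2×II-1: gg|Gg|GG
G/III-2 ? ·: gg|Gg|GG
G/III-3 un II-2×II-1: gg
G/IV-1 ? III-1×III-2: gg|Gg|GG
⇒ G over [I-1,I-2,II-1,II-2,III-1,III-2,III-3,IV-1]: 67 consistent
H/I-1 aff ·: Hh|HH
H/I-2 aff ·: Hh|HH
H/II-1 ? I-1×I-2: hh|Hh
H/II-2 un ·: hh
H/III-1 un II-2×II-1: hh
H/III-2 ? ·: hh|Hh|HH
H/III-3 un II-2×II-1: hh
H/IV-1 ? III-1×III-2: hh|Hh
⇒ H over [I-1,I-2,II-1,II-2,III-1,III-2,III-3,IV-1]: 16 consistent
W/I-1 un ·: ww
W/I-2 un ·: ww
W/II-1 ? I-1×I-2: ww
W/II-2 un ·: ww
W/III-1 un II-2×II-1: ww
W/III-2 aff ·: Ww|WW
W/III-3 ? II-2×II-1: ww
W/IV-1 aff III-1×III-2: Ww
⇒ W over [I-1,I-2,II-1,II-2,III-1,III-2,III-3,IV-1]: 2 consistent

II-2 ∈ {Gg hh ww, gg hh ww}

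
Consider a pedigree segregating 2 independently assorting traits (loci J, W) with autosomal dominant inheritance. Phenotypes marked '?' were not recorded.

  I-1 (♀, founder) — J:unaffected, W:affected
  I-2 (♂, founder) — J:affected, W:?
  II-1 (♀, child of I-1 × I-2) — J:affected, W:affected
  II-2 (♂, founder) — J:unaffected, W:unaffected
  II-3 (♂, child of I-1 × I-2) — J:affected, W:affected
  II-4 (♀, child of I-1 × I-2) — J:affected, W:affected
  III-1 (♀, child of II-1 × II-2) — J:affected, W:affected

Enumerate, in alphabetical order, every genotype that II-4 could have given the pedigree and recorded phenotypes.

J/I-1 un ·: jj
J/I-2 aff ·: Jj|JJ
J/II-1 aff I-1×I-2: Jj
J/II-2 un ·: jj
J/II-3 aff I-1×I-2: Jj
J/II-4 aff I-1×I-2: Jj
J/III-1 aff II-1×II-2: Jj
⇒ J over [I-1,I-2,II-1,II-2,II-3,II-4,III-1]: 2 consistent
W/I-1 aff ·: Ww|WW
W/I-2 ? ·: ww|Ww|WW
W/II-1 aff I-1×I-2: Ww|WW
W/II-2 un ·: ww
W/II-3 aff I-1×I-2: Ww|WW
W/II-4 aff I-1×I-2: Ww|WW
W/III-1 aff II-1×II-2: Ww
⇒ W over [I-1,I-2,II-1,II-2,II-3,II-4,III-1]: 27 consistent

II-4 ∈ {Jj WW, Jj Ww}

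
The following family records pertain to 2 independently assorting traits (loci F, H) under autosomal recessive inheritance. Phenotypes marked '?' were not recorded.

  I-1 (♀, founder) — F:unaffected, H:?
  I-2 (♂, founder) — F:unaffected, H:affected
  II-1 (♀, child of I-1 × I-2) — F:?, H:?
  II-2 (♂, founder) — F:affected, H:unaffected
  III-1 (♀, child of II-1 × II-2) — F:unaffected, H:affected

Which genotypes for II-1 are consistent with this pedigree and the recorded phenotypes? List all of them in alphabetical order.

II-1 ∈ {FF Hh, FF hh, Ff Hh, Ff hh}

F/I-1 un ·: FF|Ff
F/I-2 un ·: FF|Ff
F/II-1 ? I-1×I-2: FF|Ff
F/II-2 aff ·: ff
F/III-1 un II-1×II-2: Ff
⇒ F over [I-1,I-2,II-1,II-2,III-1]: 7 consistent
H/I-1 ? ·: HH|Hh|hh
H/I-2 aff ·: hh
H/II-1 ? I-1×I-2: Hh|hh
H/II-2 un ·: Hh
H/III-1 aff II-1×II-2: hh
⇒ H over [I-1,I-2,II-1,II-2,III-1]: 4 consistent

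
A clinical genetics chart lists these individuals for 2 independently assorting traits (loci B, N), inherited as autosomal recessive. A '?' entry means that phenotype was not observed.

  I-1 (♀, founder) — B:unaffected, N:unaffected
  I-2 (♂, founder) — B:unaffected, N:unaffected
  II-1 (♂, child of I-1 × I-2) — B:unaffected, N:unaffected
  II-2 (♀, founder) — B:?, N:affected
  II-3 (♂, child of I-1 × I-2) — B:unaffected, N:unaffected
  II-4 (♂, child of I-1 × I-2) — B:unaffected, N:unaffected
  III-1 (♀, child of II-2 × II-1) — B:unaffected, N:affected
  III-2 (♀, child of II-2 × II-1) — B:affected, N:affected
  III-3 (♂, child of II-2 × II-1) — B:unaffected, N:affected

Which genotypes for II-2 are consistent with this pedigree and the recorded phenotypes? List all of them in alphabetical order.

B/I-1 un ·: BB|Bb
B/I-2 un ·: BB|Bb
B/II-1 un I-1×I-2: Bb
B/II-2 ? ·: Bb|bb
B/II-3 un I-1×I-2: BB|Bb
B/II-4 un I-1×I-2: BB|Bb
B/III-1 un II-2×II-1: BB|Bb
B/III-2 aff II-2×II-1: bb
B/III-3 un II-2×II-1: BB|Bb
⇒ B over [I-1,I-2,II-1,II-2,II-3,II-4,III-1,III-2,III-3]: 60 consistent
N/I-1 un ·: NN|Nn
N/I-2 un ·: NN|Nn
N/II-1 un I-1×I-2: Nn
N/II-2 aff ·: nn
N/II-3 un I-1×I-2: NN|Nn
N/II-4 un I-1×I-2: NN|Nn
N/III-1 aff II-2×II-1: nn
N/III-2 aff II-2×II-1: nn
N/III-3 aff II-2×II-1: nn
⇒ N over [I-1,I-2,II-1,II-2,II-3,II-4,III-1,III-2,III-3]: 12 consistent

II-2 ∈ {Bb nn, bb nn}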